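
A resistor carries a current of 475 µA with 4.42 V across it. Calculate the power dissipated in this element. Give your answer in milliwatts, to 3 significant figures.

2.10 mW

Since both terminal voltage and current are stated, P = V I gives the power in one step.
P = 4.42 V × 0.0004750 A = 0.002099 W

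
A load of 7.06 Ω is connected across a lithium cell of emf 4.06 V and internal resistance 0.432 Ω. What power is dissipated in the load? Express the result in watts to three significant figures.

2.07 W

With r and R in series, I = ε/(r+R); the load dissipates I²R.
I = ε / (r + R) = 4.06 / (0.432 + 7.06) = 0.5419 A
P_load = I² R = (0.5419)² × 7.06 = 2.073 W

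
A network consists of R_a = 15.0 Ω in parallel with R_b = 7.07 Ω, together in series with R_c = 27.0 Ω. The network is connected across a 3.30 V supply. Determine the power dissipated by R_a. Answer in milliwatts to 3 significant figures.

16.6 mW

First find R_p for the parallel pair, then treat R_p + R_c as a series loop.
R_p = (15.0×7.07)/(15.0+7.07) = 4.805 Ω
R_total = R_p + 27.0 = 4.805 + 27.0 = 31.81 Ω
I = V / R_total = 3.30 / 31.81 = 0.1038 A
Voltage across the parallel pair: V_p = I × R_p = 0.1038 × 4.805 = 0.4986 V
R_a sits across V_p; its power is V_p²/R.
P_R_a = (0.4986)² / 15.0 = 0.01657 W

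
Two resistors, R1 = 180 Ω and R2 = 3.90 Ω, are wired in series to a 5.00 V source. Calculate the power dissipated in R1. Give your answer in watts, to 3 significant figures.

Every series element carries the same I. Get I from the total resistance, then P = I² × R1.
R_total = 180 + 3.90 = 183.9 Ω
I = V / R_total = 5.00 / 183.9 = 0.02719 A
P_R1 = I² × R1 = (0.02719)² × 180 = 0.1331 W

0.133 W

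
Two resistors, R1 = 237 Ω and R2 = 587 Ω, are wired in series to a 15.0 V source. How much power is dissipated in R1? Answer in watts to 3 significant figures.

0.0785 W

Every series element carries the same I. Get I from the total resistance, then P = I² × R1.
R_total = 237 + 587 = 824.0 Ω
I = V / R_total = 15.0 / 824.0 = 0.01820 A
P_R1 = I² × R1 = (0.01820)² × 237 = 0.07854 W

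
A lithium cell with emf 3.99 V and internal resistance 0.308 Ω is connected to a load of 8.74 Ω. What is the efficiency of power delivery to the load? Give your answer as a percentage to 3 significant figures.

η = P_load/(P_load+P_int) = I²R/(I²R+I²r) = R/(R+r) — the I² cancels for series elements.
η = R / (R + r) = 8.74 / (8.74 + 0.308) = 0.9660

96.6 %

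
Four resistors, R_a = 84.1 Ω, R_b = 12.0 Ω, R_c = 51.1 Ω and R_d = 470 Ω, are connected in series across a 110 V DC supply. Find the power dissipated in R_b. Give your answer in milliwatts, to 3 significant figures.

Series elements share the same current, so find I first, then use P = I²R.
R_total = 84.1 + 12.0 + 51.1 + 470 = 617.2 Ω
I = V / R_total = 110 / 617.2 = 0.1782 A
P_R_b = I² × R_b = (0.1782)² × 12.0 = 0.3812 W

381 mW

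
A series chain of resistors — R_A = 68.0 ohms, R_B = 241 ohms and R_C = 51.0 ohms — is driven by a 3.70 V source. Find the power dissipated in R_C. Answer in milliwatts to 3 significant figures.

5.39 mW

Since the resistors are in series they all carry the loop current I = V/R_total; the power in any one is I²R.
R_total = 68.0 + 241 + 51.0 = 360.0 Ω
I = V / R_total = 3.70 / 360.0 = 0.01028 A
P_R_C = I² × R_C = (0.01028)² × 51.0 = 0.005387 W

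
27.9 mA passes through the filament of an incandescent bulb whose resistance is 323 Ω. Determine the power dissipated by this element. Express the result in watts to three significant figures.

0.251 W

With I and R stated, P = I²R applies in one step.
P = (0.02790 A)² × 323 Ω = 0.2514 W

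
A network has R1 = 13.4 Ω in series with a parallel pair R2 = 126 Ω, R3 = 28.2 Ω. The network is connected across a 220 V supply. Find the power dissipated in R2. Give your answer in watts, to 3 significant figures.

First combine the parallel branches into one equivalent R_p, then R1 + R_p is a series pair.
R_p = (126×28.2)/(126+28.2) = 23.04 Ω
R_total = 13.4 + 23.04 = 36.44 Ω
I = V / R_total = 220 / 36.44 = 6.037 A
Voltage across the parallel pair: V_p = I × R_p = 6.037 × 23.04 = 139.1 V
R2 sees V_p directly, so P = V_p² / R2.
P_R2 = (139.1)² / 126 = 153.6 W

154 W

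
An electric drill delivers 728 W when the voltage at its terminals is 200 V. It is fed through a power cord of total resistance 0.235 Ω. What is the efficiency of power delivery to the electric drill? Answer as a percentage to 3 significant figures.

99.6 %

I = P / V = 728 / 200 = 3.640 A through the power cord.
P_line = I² R_line = (3.640)² × 0.235 = 3.114 W
P_source = P_load + P_line = 728.0 + 3.114 = 731.1 W
η = P_load / P_source = 728.0 / 731.1 = 0.9957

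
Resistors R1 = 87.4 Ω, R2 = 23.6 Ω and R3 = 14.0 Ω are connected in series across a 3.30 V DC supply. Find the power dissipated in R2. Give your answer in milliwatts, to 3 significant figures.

16.4 mW

Since the resistors are in series they all carry the loop current I = V/R_total; the power in any one is I²R.
R_total = 87.4 + 23.6 + 14.0 = 125.0 Ω
I = V / R_total = 3.30 / 125.0 = 0.02640 A
P_R2 = I² × R2 = (0.02640)² × 23.6 = 0.01645 W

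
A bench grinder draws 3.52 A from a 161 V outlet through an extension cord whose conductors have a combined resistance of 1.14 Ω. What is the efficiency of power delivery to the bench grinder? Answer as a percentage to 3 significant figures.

97.5 %

The extension cord carries the full 3.52 A.
P_line = I² R_line = (3.520)² × 1.14 = 14.13 W
P_source = V I = 161 × 3.520 = 566.7 W; P_load = 552.6 W
η = P_load / P_source = 552.6 / 566.7 = 0.9751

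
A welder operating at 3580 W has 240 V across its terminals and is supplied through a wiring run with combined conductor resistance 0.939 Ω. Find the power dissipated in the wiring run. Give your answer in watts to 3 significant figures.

209 W

Only the current and the line resistance are needed for the I²R loss.
I = P / V = 3580 / 240 = 14.92 A through the wiring run.
P_line = I² R_line = (14.92)² × 0.939 = 208.9 W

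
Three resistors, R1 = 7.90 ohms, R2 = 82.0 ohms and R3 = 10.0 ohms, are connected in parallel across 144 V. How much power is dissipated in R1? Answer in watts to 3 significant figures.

Parallel branches share the same voltage; P = V²/R gives the branch power in one step.
P_R1 = V² / R1 = (144)² / 7.90 Ω = 2625 W

2620 W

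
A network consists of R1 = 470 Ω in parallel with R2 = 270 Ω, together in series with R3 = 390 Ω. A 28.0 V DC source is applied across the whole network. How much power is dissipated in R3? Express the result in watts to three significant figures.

0.970 W

First find R_p for the parallel pair, then treat R_p + R3 as a series loop.
R_p = (470×270)/(470+270) = 171.5 Ω
R_total = R_p + 390 = 171.5 + 390 = 561.5 Ω
I = V / R_total = 28.0 / 561.5 = 0.04987 A
R3 carries the full series current, so P = I²R.
P_R3 = (0.04987)² × 390 = 0.9698 W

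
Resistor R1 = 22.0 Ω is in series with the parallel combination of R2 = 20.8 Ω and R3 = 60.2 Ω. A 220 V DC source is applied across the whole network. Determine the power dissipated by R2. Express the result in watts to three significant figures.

Collapse R2‖R3 to a single equivalent, reducing the network to two series elements.
R_p = (20.8×60.2)/(20.8+60.2) = 15.46 Ω
R_total = 22.0 + 15.46 = 37.46 Ω
I = V / R_total = 220 / 37.46 = 5.873 A
Voltage across the parallel pair: V_p = I × R_p = 5.873 × 15.46 = 90.79 V
R2 is across V_p, so use P = V²/R for that branch.
P_R2 = (90.79)² / 20.8 = 396.3 W

396 W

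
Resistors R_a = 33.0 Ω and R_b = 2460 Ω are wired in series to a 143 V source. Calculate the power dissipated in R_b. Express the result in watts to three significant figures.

Every series element carries the same I. Get I from the total resistance, then P = I² × R_b.
R_total = 33.0 + 2460 = 2493 Ω
I = V / R_total = 143 / 2493 = 0.05736 A
P_R_b = I² × R_b = (0.05736)² × 2460 = 8.094 W

8.09 W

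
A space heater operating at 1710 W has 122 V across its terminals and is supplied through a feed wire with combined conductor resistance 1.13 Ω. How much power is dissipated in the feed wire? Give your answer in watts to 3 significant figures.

222 W

The feed wire and load are in series, so the same current flows in both; the loss is I²R_line.
I = P / V = 1710 / 122 = 14.02 A through the feed wire.
P_line = I² R_line = (14.02)² × 1.13 = 222.0 W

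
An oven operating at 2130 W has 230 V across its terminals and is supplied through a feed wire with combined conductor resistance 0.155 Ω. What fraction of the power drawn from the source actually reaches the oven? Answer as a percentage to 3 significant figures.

I = P / V = 2130 / 230 = 9.261 A through the feed wire.
P_line = I² R_line = (9.261)² × 0.155 = 13.29 W
P_source = P_load + P_line = 2130 + 13.29 = 2143 W
η = P_load / P_source = 2130 / 2143 = 0.9938

99.4 %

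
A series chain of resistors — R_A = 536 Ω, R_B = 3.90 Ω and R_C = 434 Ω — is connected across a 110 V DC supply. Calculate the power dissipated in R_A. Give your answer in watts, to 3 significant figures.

Since the resistors are in series they all carry the loop current I = V/R_total; the power in any one is I²R.
R_total = 536 + 3.90 + 434 = 973.9 Ω
I = V / R_total = 110 / 973.9 = 0.1129 A
P_R_A = I² × R_A = (0.1129)² × 536 = 6.838 W

6.84 W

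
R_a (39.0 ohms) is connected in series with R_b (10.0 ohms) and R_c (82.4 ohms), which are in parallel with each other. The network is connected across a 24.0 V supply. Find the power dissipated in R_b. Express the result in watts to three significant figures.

Replace R_b and R_c with their parallel equivalent so the circuit becomes R_a in series with R_p.
R_p = (10.0×82.4)/(10.0+82.4) = 8.918 Ω
R_total = 39.0 + 8.918 = 47.92 Ω
I = V / R_total = 24.0 / 47.92 = 0.5009 A
Voltage across the parallel pair: V_p = I × R_p = 0.5009 × 8.918 = 4.467 V
With V_p across R_b, its power is V_p²/R_b.
P_R_b = (4.467)² / 10.0 = 1.995 W

1.99 W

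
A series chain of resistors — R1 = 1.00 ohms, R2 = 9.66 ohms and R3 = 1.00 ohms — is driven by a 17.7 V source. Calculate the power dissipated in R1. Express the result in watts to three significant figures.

2.30 W

Every series element carries the same I. Get I from the total resistance, then P = I² × R1.
R_total = 1.00 + 9.66 + 1.00 = 11.66 Ω
I = V / R_total = 17.7 / 11.66 = 1.518 A
P_R1 = I² × R1 = (1.518)² × 1.00 = 2.304 W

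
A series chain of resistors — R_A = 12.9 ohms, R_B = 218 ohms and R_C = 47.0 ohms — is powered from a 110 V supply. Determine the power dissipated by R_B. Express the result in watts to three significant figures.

34.2 W

The current is common to all series resistors; compute it, then apply P = I²R for the target.
R_total = 12.9 + 218 + 47.0 = 277.9 Ω
I = V / R_total = 110 / 277.9 = 0.3958 A
P_R_B = I² × R_B = (0.3958)² × 218 = 34.16 W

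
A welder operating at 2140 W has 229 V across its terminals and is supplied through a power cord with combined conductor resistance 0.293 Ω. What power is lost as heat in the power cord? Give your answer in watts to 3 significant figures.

25.6 W

The power cord and load are in series, so the same current flows in both; the loss is I²R_line.
I = P / V = 2140 / 229 = 9.345 A through the power cord.
P_line = I² R_line = (9.345)² × 0.293 = 25.59 W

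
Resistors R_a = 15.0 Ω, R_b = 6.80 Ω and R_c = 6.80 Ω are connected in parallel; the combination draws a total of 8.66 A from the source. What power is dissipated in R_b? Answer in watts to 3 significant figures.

The branches share the same voltage, but only the total current is given — find V from the equivalent resistance first.
1/R_eq = 1/15.0 + 1/6.80 + 1/6.80 ⇒ R_eq = 2.772 Ω
V = I_total × R_eq = 8.660 × 2.772 = 24.00 V
P_R_b = V² / R_b = (24.00)² / 6.80 = 84.73 W

84.7 W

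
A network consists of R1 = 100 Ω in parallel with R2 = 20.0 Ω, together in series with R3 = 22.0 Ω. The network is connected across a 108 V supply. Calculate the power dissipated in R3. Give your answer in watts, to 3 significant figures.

Reduce the parallel combination to a single R_p; the circuit then becomes R_p in series with the remaining resistor.
R_p = (100×20.0)/(100+20.0) = 16.67 Ω
R_total = R_p + 22.0 = 16.67 + 22.0 = 38.67 Ω
I = V / R_total = 108 / 38.67 = 2.793 A
R3 carries the full series current, so P = I²R.
P_R3 = (2.793)² × 22.0 = 171.6 W

172 W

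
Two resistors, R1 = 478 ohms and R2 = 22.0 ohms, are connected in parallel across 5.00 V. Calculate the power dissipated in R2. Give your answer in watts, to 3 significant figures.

1.14 W

R2 sits directly across the source, so P = V²/R with V = 5.00 V.
P_R2 = V² / R2 = (5.00)² / 22.0 Ω = 1.136 W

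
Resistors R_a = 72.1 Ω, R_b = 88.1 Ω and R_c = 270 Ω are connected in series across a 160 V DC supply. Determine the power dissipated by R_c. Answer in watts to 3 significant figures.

Series elements share the same current, so find I first, then use P = I²R.
R_total = 72.1 + 88.1 + 270 = 430.2 Ω
I = V / R_total = 160 / 430.2 = 0.3719 A
P_R_c = I² × R_c = (0.3719)² × 270 = 37.35 W

37.3 W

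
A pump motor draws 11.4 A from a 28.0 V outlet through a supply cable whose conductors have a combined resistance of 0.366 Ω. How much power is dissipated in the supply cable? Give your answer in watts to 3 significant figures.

47.6 W

The supply cable is a series resistance carrying the load current; its dissipation is I²R_line.
The supply cable carries the full 11.4 A.
P_line = I² R_line = (11.40)² × 0.366 = 47.57 W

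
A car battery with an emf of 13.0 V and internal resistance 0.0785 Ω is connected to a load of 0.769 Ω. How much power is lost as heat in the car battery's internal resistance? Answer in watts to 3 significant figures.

18.5 W

r is in series with the load, so it carries the full circuit current — the loss in it is I²r.
I = ε / (r + R) = 13.0 / (0.0785 + 0.769) = 15.34 A
P_int = I² r = (15.34)² × 0.0785 = 18.47 W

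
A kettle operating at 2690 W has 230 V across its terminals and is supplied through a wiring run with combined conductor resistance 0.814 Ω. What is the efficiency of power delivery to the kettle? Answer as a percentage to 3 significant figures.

I = P / V = 2690 / 230 = 11.70 A through the wiring run.
P_line = I² R_line = (11.70)² × 0.814 = 111.3 W
P_source = P_load + P_line = 2690 + 111.3 = 2801 W
η = P_load / P_source = 2690 / 2801 = 0.9603

96.0 %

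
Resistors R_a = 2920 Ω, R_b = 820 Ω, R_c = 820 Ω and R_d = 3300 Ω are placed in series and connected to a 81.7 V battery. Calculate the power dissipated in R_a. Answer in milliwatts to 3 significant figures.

315 mW

Every series element carries the same I. Get I from the total resistance, then P = I² × R_a.
R_total = 2920 + 820 + 820 + 3300 = 7860 Ω
I = V / R_total = 81.7 / 7860 = 0.01039 A
P_R_a = I² × R_a = (0.01039)² × 2920 = 0.3155 W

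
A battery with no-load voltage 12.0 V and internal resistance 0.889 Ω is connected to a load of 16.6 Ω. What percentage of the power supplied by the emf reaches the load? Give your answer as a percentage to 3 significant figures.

η = P_load/(P_load+P_int) = I²R/(I²R+I²r) = R/(R+r) — the I² cancels for series elements.
η = R / (R + r) = 16.6 / (16.6 + 0.889) = 0.9492

94.9 %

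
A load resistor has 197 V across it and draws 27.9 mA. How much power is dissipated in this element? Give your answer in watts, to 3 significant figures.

5.50 W

V and I are known directly — P = V I, no intermediate step needed.
P = 197 V × 0.02790 A = 5.496 W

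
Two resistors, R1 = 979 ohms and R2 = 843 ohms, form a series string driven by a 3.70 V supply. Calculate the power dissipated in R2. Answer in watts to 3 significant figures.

0.00348 W

Since the resistors are in series they all carry the loop current I = V/R_total; the power in any one is I²R.
R_total = 979 + 843 = 1822 Ω
I = V / R_total = 3.70 / 1822 = 0.002031 A
P_R2 = I² × R2 = (0.002031)² × 843 = 0.003476 W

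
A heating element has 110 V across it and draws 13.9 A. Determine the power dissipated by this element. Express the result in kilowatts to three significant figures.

With V and I both given, power follows immediately from P = V I.
P = 110 V × 13.90 A = 1529 W

1.53 kW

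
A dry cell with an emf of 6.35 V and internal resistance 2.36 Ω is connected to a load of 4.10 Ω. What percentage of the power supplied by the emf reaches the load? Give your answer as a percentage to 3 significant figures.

Both r and R carry the same current, so the power split is just the resistance split: η = R/(R+r).
η = R / (R + r) = 4.10 / (4.10 + 2.36) = 0.6347

63.5 %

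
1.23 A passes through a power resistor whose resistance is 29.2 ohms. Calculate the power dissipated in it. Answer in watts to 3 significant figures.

44.2 W

With I and R stated, P = I²R applies in one step.
P = (1.230 A)² × 29.2 Ω = 44.18 W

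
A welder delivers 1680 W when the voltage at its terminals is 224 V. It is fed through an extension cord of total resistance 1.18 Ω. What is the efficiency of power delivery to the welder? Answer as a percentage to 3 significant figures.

96.2 %

I = P / V = 1680 / 224 = 7.500 A through the extension cord.
P_line = I² R_line = (7.500)² × 1.18 = 66.38 W
P_source = P_load + P_line = 1680 + 66.38 = 1746 W
η = P_load / P_source = 1680 / 1746 = 0.9620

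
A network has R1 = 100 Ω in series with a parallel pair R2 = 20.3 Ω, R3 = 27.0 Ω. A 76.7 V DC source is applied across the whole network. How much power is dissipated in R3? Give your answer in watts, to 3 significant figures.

Reduce the parallel pair to R_p first; the network is then a simple series string.
R_p = (20.3×27.0)/(20.3+27.0) = 11.59 Ω
R_total = 100 + 11.59 = 111.6 Ω
I = V / R_total = 76.7 / 111.6 = 0.6874 A
Voltage across the parallel pair: V_p = I × R_p = 0.6874 × 11.59 = 7.965 V
R3 is across V_p, so use P = V²/R for that branch.
P_R3 = (7.965)² / 27.0 = 2.350 W

2.35 W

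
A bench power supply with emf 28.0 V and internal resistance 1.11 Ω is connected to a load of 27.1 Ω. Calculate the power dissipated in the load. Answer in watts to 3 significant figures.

With r and R in series, I = ε/(r+R); the load dissipates I²R.
I = ε / (r + R) = 28.0 / (1.11 + 27.1) = 0.9926 A
P_load = I² R = (0.9926)² × 27.1 = 26.70 W

26.7 W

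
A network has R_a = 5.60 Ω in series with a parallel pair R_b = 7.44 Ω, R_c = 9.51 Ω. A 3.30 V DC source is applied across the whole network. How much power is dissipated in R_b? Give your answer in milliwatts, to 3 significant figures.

267 mW

First combine the parallel branches into one equivalent R_p, then R_a + R_p is a series pair.
R_p = (7.44×9.51)/(7.44+9.51) = 4.174 Ω
R_total = 5.60 + 4.174 = 9.774 Ω
I = V / R_total = 3.30 / 9.774 = 0.3376 A
Voltage across the parallel pair: V_p = I × R_p = 0.3376 × 4.174 = 1.409 V
With V_p across R_b, its power is V_p²/R_b.
P_R_b = (1.409)² / 7.44 = 0.2670 W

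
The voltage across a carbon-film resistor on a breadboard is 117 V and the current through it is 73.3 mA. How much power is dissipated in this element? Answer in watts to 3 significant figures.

Since both terminal voltage and current are stated, P = V I gives the power in one step.
P = 117 V × 0.07330 A = 8.576 W

8.58 W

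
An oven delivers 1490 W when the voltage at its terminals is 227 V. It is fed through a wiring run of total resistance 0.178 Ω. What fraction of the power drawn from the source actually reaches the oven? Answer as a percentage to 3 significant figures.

I = P / V = 1490 / 227 = 6.564 A through the wiring run.
P_line = I² R_line = (6.564)² × 0.178 = 7.669 W
P_source = P_load + P_line = 1490 + 7.669 = 1498 W
η = P_load / P_source = 1490 / 1498 = 0.9949

99.5 %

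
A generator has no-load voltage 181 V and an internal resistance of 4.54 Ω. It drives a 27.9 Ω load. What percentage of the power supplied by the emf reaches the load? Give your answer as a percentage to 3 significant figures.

Efficiency is P_load / P_total. With a series r and R sharing the same I, P = I²R for each, so η = R/(R+r).
η = R / (R + r) = 27.9 / (27.9 + 4.54) = 0.8600

86.0 %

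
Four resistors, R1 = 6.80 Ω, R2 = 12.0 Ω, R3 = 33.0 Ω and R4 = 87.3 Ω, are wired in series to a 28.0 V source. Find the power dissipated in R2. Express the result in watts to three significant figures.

0.486 W

Since the resistors are in series they all carry the loop current I = V/R_total; the power in any one is I²R.
R_total = 6.80 + 12.0 + 33.0 + 87.3 = 139.1 Ω
I = V / R_total = 28.0 / 139.1 = 0.2013 A
P_R2 = I² × R2 = (0.2013)² × 12.0 = 0.4862 W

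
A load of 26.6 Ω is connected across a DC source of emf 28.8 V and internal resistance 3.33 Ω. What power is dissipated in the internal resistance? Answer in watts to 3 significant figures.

The source's internal resistance is just another series element carrying I; its dissipation is I²r.
I = ε / (r + R) = 28.8 / (3.33 + 26.6) = 0.9622 A
P_int = I² r = (0.9622)² × 3.33 = 3.083 W

3.08 W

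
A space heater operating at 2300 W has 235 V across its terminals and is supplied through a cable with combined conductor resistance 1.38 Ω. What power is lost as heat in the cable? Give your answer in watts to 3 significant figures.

132 W

Only the current and the line resistance are needed for the I²R loss.
I = P / V = 2300 / 235 = 9.787 A through the cable.
P_line = I² R_line = (9.787)² × 1.38 = 132.2 W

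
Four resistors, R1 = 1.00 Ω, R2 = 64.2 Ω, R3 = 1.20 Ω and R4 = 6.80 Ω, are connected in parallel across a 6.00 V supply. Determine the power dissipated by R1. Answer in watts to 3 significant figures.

The supply voltage appears across each parallel branch — just use P = V²/R1.
P_R1 = V² / R1 = (6.00)² / 1.00 Ω = 36.00 W

36.0 W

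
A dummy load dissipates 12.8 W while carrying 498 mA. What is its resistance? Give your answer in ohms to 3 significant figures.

51.6 Ω

The two known quantities fix the third via R = P / I².
R = 12.8 / (0.4980)² = 51.61 Ω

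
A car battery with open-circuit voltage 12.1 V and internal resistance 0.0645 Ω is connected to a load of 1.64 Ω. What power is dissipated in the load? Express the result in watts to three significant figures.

Load and internal resistance form a series loop — compute the loop current, then the load power via I²R.
I = ε / (r + R) = 12.1 / (0.0645 + 1.64) = 7.099 A
P_load = I² R = (7.099)² × 1.64 = 82.65 W

82.6 W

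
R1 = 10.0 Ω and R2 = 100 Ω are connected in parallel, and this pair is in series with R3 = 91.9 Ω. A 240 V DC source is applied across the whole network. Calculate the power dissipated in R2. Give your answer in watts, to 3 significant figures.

Collapse the R1‖R2 pair into one equivalent R_p; then R_p and R3 form a series string.
R_p = (10.0×100)/(10.0+100) = 9.091 Ω
R_total = R_p + 91.9 = 9.091 + 91.9 = 101.0 Ω
I = V / R_total = 240 / 101.0 = 2.376 A
Voltage across the parallel pair: V_p = I × R_p = 2.376 × 9.091 = 21.60 V
R2 sits across V_p; its power is V_p²/R.
P_R2 = (21.60)² / 100 = 4.667 W

4.67 W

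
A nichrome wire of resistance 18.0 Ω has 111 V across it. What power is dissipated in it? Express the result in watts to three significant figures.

With V across and R both known, P = V²/R gives the dissipation directly.
P = (111 V)² / 18.0 Ω = 684.5 W

684 W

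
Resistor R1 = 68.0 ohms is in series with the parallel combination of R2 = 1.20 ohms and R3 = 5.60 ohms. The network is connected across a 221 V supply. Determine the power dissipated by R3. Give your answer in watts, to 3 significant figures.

First combine the parallel branches into one equivalent R_p, then R1 + R_p is a series pair.
R_p = (1.20×5.60)/(1.20+5.60) = 0.9882 Ω
R_total = 68.0 + 0.9882 = 68.99 Ω
I = V / R_total = 221 / 68.99 = 3.203 A
Voltage across the parallel pair: V_p = I × R_p = 3.203 × 0.9882 = 3.166 V
With V_p across R3, its power is V_p²/R3.
P_R3 = (3.166)² / 5.60 = 1.790 W

1.79 W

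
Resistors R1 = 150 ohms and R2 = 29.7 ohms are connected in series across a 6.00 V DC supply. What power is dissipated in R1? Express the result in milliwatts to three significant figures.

167 mW

In a series string the same current flows through every resistor — find that current, then P = I²R for the one we want.
R_total = 150 + 29.7 = 179.7 Ω
I = V / R_total = 6.00 / 179.7 = 0.03339 A
P_R1 = I² × R1 = (0.03339)² × 150 = 0.1672 W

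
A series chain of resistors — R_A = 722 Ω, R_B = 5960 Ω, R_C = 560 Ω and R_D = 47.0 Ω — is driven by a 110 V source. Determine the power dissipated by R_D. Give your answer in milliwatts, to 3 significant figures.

10.7 mW

Every series element carries the same I. Get I from the total resistance, then P = I² × R_D.
R_total = 722 + 5960 + 560 + 47.0 = 7289 Ω
I = V / R_total = 110 / 7289 = 0.01509 A
P_R_D = I² × R_D = (0.01509)² × 47.0 = 0.01070 W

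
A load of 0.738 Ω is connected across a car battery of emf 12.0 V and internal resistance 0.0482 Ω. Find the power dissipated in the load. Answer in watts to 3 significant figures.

Find the circuit current first, then P = I²R for the load (series elements share I).
I = ε / (r + R) = 12.0 / (0.0482 + 0.738) = 15.26 A
P_load = I² R = (15.26)² × 0.738 = 171.9 W

172 W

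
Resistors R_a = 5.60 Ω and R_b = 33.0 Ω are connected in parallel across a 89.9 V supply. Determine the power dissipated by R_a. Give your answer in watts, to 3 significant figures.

1440 W

Every branch has 89.9 V across it, so for R_a the power is simply V²/R.
P_R_a = V² / R_a = (89.9)² / 5.60 Ω = 1443 W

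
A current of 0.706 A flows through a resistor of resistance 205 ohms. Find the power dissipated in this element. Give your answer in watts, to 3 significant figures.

The current through and the resistance of the element are both given; use P = I²R.
P = (0.7060 A)² × 205 Ω = 102.2 W

102 W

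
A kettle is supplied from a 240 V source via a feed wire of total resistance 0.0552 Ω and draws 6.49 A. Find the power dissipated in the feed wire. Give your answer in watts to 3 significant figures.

The feed wire is a series resistance carrying the load current; its dissipation is I²R_line.
The feed wire carries the full 6.49 A.
P_line = I² R_line = (6.490)² × 0.0552 = 2.325 W

2.33 W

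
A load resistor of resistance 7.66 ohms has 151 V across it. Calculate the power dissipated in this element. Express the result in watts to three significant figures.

Voltage and resistance are given, so P = V²/R is the one-step route.
P = (151 V)² / 7.66 Ω = 2977 W

2980 W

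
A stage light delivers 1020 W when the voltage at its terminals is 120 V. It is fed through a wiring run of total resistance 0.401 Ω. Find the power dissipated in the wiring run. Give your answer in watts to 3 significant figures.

29.0 W

Line loss is just I²R for the cable — we know both I and R_line directly.
I = P / V = 1020 / 120 = 8.500 A through the wiring run.
P_line = I² R_line = (8.500)² × 0.401 = 28.97 W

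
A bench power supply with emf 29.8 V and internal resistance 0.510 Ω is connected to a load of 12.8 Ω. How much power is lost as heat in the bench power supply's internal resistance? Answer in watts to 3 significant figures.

r is in series with the load, so it carries the full circuit current — the loss in it is I²r.
I = ε / (r + R) = 29.8 / (0.510 + 12.8) = 2.239 A
P_int = I² r = (2.239)² × 0.510 = 2.557 W

2.56 W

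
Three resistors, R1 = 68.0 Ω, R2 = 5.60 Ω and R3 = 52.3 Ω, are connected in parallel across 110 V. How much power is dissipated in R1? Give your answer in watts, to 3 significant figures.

178 W

R1 sits directly across the source, so P = V²/R with V = 110 V.
P_R1 = V² / R1 = (110)² / 68.0 Ω = 177.9 W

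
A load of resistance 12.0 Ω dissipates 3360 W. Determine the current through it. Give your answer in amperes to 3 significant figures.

Rearranging the power relation for the two known quantities gives I = √(P / R).
I = √(3360 / 12.0) = 16.73 A

16.7 A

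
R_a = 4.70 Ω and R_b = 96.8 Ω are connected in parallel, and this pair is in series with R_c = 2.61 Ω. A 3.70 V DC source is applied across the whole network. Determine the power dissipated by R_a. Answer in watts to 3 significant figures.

1.16 W

First find R_p for the parallel pair, then treat R_p + R_c as a series loop.
R_p = (4.70×96.8)/(4.70+96.8) = 4.482 Ω
R_total = R_p + 2.61 = 4.482 + 2.61 = 7.092 Ω
I = V / R_total = 3.70 / 7.092 = 0.5217 A
Voltage across the parallel pair: V_p = I × R_p = 0.5217 × 4.482 = 2.338 V
R_a has V_p across it, so P = V_p²/R_a.
P_R_a = (2.338)² / 4.70 = 1.163 W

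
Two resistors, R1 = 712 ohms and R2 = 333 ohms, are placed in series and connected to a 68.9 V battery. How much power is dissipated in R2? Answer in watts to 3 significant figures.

Series elements share the same current, so find I first, then use P = I²R.
R_total = 712 + 333 = 1045 Ω
I = V / R_total = 68.9 / 1045 = 0.06593 A
P_R2 = I² × R2 = (0.06593)² × 333 = 1.448 W

1.45 W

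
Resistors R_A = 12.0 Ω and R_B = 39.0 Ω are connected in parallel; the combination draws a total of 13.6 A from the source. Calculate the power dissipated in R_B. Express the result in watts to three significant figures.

399 W

Only the total current is stated, so first find the parallel equivalent to get the voltage across the combination.
1/R_eq = 1/12.0 + 1/39.0 ⇒ R_eq = 9.176 Ω
V = I_total × R_eq = 13.60 × 9.176 = 124.8 V
P_R_B = V² / R_B = (124.8)² / 39.0 = 399.4 W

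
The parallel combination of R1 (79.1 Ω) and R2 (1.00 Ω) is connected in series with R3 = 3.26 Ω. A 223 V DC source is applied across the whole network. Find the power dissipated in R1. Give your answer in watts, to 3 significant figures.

34.0 W

Collapse the R1‖R2 pair into one equivalent R_p; then R_p and R3 form a series string.
R_p = (79.1×1.00)/(79.1+1.00) = 0.9875 Ω
R_total = R_p + 3.26 = 0.9875 + 3.26 = 4.248 Ω
I = V / R_total = 223 / 4.248 = 52.50 A
Voltage across the parallel pair: V_p = I × R_p = 52.50 × 0.9875 = 51.85 V
Use P = V²/R for R1 with V = V_p.
P_R1 = (51.85)² / 79.1 = 33.98 W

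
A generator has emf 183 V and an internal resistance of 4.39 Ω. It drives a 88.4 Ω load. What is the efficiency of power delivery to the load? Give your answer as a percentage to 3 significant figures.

Efficiency is P_load / P_total. With a series r and R sharing the same I, P = I²R for each, so η = R/(R+r).
η = R / (R + r) = 88.4 / (88.4 + 4.39) = 0.9527

95.3 %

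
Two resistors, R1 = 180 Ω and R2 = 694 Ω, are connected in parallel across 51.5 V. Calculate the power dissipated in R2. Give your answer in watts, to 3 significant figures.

R2 sits directly across the source, so P = V²/R with V = 51.5 V.
P_R2 = V² / R2 = (51.5)² / 694 Ω = 3.822 W

3.82 W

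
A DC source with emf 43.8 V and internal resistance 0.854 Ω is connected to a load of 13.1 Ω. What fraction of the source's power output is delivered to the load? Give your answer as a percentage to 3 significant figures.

Both r and R carry the same current, so the power split is just the resistance split: η = R/(R+r).
η = R / (R + r) = 13.1 / (13.1 + 0.854) = 0.9388

93.9 %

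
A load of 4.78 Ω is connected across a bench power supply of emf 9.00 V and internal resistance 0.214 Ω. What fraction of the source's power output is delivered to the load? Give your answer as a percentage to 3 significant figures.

95.7 %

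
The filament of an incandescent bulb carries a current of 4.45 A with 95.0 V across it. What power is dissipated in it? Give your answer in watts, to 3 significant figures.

With V and I both given, power follows immediately from P = V I.
P = 95.0 V × 4.450 A = 422.8 W

423 W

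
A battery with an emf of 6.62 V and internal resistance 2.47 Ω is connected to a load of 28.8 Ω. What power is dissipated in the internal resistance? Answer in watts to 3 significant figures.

The source's internal resistance is just another series element carrying I; its dissipation is I²r.
I = ε / (r + R) = 6.62 / (2.47 + 28.8) = 0.2117 A
P_int = I² r = (0.2117)² × 2.47 = 0.1107 W

0.111 W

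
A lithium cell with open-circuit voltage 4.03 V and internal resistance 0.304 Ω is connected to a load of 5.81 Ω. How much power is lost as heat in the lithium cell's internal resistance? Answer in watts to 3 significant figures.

Internal loss is I²r, with I set by the total series resistance r+R.
I = ε / (r + R) = 4.03 / (0.304 + 5.81) = 0.6591 A
P_int = I² r = (0.6591)² × 0.304 = 0.1321 W

0.132 W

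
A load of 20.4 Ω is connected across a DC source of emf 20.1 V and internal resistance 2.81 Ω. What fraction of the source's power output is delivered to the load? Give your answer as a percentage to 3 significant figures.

The source delivers εI, of which I²R reaches the load and I²r is lost; since I is common, η = R/(R+r).
η = R / (R + r) = 20.4 / (20.4 + 2.81) = 0.8789

87.9 %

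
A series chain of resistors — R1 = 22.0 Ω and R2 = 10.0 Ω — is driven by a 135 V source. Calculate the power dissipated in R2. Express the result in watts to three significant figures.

Every series element carries the same I. Get I from the total resistance, then P = I² × R2.
R_total = 22.0 + 10.0 = 32.00 Ω
I = V / R_total = 135 / 32.00 = 4.219 A
P_R2 = I² × R2 = (4.219)² × 10.0 = 178.0 W

178 W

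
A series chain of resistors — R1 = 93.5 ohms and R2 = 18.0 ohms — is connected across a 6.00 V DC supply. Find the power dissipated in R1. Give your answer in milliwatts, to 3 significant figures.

Every series element carries the same I. Get I from the total resistance, then P = I² × R1.
R_total = 93.5 + 18.0 = 111.5 Ω
I = V / R_total = 6.00 / 111.5 = 0.05381 A
P_R1 = I² × R1 = (0.05381)² × 93.5 = 0.2707 W

271 mW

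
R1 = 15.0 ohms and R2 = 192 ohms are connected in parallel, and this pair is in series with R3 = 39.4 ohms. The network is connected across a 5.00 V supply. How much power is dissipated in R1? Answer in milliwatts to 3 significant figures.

114 mW

Combine R1 and R2 into their parallel equivalent first, reducing the network to two series resistors.
R_p = (15.0×192)/(15.0+192) = 13.91 Ω
R_total = R_p + 39.4 = 13.91 + 39.4 = 53.31 Ω
I = V / R_total = 5.00 / 53.31 = 0.09379 A
Voltage across the parallel pair: V_p = I × R_p = 0.09379 × 13.91 = 1.305 V
R1 sits across V_p; its power is V_p²/R.
P_R1 = (1.305)² / 15.0 = 0.1135 W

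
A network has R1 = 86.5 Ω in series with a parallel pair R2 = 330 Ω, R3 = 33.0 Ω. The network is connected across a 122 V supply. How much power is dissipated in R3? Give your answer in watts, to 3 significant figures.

29.9 W

Replace R2 and R3 with their parallel equivalent so the circuit becomes R1 in series with R_p.
R_p = (330×33.0)/(330+33.0) = 30.00 Ω
R_total = 86.5 + 30.00 = 116.5 Ω
I = V / R_total = 122 / 116.5 = 1.047 A
Voltage across the parallel pair: V_p = I × R_p = 1.047 × 30.00 = 31.42 V
R3 is across V_p, so use P = V²/R for that branch.
P_R3 = (31.42)² / 33.0 = 29.91 W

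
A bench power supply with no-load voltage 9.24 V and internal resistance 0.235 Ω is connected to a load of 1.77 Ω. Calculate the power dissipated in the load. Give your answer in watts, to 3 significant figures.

37.6 W

The internal resistance and the load are in series, so the same I flows through both; get I from ε/(r+R), then I²R for the load.
I = ε / (r + R) = 9.24 / (0.235 + 1.77) = 4.608 A
P_load = I² R = (4.608)² × 1.77 = 37.59 W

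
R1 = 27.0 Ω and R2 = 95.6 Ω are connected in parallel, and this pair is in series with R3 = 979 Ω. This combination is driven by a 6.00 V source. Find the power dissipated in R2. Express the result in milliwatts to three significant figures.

0.167 mW

Combine R1 and R2 into their parallel equivalent first, reducing the network to two series resistors.
R_p = (27.0×95.6)/(27.0+95.6) = 21.05 Ω
R_total = R_p + 979 = 21.05 + 979 = 1000 Ω
I = V / R_total = 6.00 / 1000 = 0.006000 A
Voltage across the parallel pair: V_p = I × R_p = 0.006000 × 21.05 = 0.1263 V
R2 sits across V_p; its power is V_p²/R.
P_R2 = (0.1263)² / 95.6 = 0.0001669 W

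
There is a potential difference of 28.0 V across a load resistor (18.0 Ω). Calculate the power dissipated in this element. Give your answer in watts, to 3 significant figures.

With V across and R both known, P = V²/R gives the dissipation directly.
P = (28.0 V)² / 18.0 Ω = 43.56 W

43.6 W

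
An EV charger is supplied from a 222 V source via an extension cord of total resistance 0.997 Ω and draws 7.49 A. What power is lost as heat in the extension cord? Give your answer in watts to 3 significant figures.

55.9 W

Line loss is just I²R for the cable — we know both I and R_line directly.
The extension cord carries the full 7.49 A.
P_line = I² R_line = (7.490)² × 0.997 = 55.93 W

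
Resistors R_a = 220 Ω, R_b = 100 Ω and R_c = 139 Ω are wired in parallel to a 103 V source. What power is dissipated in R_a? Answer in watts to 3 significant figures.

Each parallel branch sees the full supply voltage, so P = V²/R applies directly to the target branch.
P_R_a = V² / R_a = (103)² / 220 Ω = 48.22 W

48.2 W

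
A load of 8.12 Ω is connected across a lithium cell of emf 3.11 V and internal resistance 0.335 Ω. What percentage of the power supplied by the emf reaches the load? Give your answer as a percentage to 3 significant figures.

Efficiency is P_load / P_total. With a series r and R sharing the same I, P = I²R for each, so η = R/(R+r).
η = R / (R + r) = 8.12 / (8.12 + 0.335) = 0.9604

96.0 %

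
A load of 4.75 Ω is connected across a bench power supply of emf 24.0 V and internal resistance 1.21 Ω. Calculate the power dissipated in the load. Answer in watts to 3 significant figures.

77.0 W

Find the circuit current first, then P = I²R for the load (series elements share I).
I = ε / (r + R) = 24.0 / (1.21 + 4.75) = 4.027 A
P_load = I² R = (4.027)² × 4.75 = 77.02 W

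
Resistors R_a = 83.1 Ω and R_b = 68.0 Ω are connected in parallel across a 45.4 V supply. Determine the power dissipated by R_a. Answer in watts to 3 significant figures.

24.8 W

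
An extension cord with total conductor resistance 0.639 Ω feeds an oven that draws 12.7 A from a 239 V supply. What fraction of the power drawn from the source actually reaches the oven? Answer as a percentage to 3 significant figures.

The extension cord carries the full 12.7 A.
P_line = I² R_line = (12.70)² × 0.639 = 103.1 W
P_source = V I = 239 × 12.70 = 3035 W; P_load = 2932 W
η = P_load / P_source = 2932 / 3035 = 0.9660

96.6 %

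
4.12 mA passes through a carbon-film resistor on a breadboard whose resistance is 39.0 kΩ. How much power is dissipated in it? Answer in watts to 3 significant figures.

The current through and the resistance of the element are both given; use P = I²R.
P = (0.004120 A)² × 39000 Ω = 0.6620 W

0.662 W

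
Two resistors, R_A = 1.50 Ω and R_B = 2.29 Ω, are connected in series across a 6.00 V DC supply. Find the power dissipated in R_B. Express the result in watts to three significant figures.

Since the resistors are in series they all carry the loop current I = V/R_total; the power in any one is I²R.
R_total = 1.50 + 2.29 = 3.790 Ω
I = V / R_total = 6.00 / 3.790 = 1.583 A
P_R_B = I² × R_B = (1.583)² × 2.29 = 5.739 W

5.74 W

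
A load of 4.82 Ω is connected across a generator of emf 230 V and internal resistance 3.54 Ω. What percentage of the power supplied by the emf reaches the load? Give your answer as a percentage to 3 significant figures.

The source delivers εI, of which I²R reaches the load and I²r is lost; since I is common, η = R/(R+r).
η = R / (R + r) = 4.82 / (4.82 + 3.54) = 0.5766

57.7 %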